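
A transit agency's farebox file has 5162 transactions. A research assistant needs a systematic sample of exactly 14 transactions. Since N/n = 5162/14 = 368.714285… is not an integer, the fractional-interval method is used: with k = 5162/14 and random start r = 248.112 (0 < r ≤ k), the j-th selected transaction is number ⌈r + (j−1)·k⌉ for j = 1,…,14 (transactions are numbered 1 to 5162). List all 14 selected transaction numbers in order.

j=1: r + 0k = 248.112 → ⌈·⌉ = 249
j=2: r + 1k = 616.826285… → ⌈·⌉ = 617
j=3: r + 2k = 985.540571… → ⌈·⌉ = 986
j=4: r + 3k = 1354.254857… → ⌈·⌉ = 1355
j=5: r + 4k = 1722.969142… → ⌈·⌉ = 1723
j=6: r + 5k = 2091.683428… → ⌈·⌉ = 2092
j=7: r + 6k = 2460.397714… → ⌈·⌉ = 2461
j=8: r + 7k = 2829.112 → ⌈·⌉ = 2830
j=9: r + 8k = 3197.826285… → ⌈·⌉ = 3198
j=10: r + 9k = 3566.540571… → ⌈·⌉ = 3567
j=11: r + 10k = 3935.254857… → ⌈·⌉ = 3936
j=12: r + 11k = 4303.969142… → ⌈·⌉ = 4304
j=13: r + 12k = 4672.683428… → ⌈·⌉ = 4673
j=14: r + 13k = 5041.397714… → ⌈·⌉ = 5042

249, 617, 986, 1355, 1723, 2092, 2461, 2830, 3198, 3567, 3936, 4304, 4673, 5042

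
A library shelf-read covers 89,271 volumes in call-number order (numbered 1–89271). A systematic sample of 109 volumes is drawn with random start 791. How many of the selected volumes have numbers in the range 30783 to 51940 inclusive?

k = 89271/109 = 819
First selection ≥ 30783: 791 + ⌈(30783−791)/819⌉·819 = 791 + 37×819 = 31094
Last selection ≤ 51940: 791 + ⌊(51940−791)/819⌋·819 = 791 + 62×819 = 51569
Count = 62 − 37 + 1 = 26

26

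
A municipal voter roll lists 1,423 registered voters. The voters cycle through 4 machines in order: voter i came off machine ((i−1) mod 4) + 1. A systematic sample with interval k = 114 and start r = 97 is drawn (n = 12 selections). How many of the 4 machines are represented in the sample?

Consecutive selections differ by k = 114, so their machine numbers differ by 114 mod 4 = 2.
gcd(114, 4) = 2, so the sample visits 4/2 = 2 distinct residues mod 4.
Start 97 is machine 1; the machines hit are 1, 3.

2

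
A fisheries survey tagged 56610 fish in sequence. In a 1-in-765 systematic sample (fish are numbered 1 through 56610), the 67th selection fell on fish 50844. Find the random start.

354

k = 765
r = 50844 − (67−1)×765 = 50844 − 50490 = 354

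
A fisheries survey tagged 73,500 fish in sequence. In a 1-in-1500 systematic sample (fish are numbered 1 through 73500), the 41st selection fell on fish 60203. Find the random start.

203

k = 1500
r = 60203 − (41−1)×1500 = 60203 − 60000 = 203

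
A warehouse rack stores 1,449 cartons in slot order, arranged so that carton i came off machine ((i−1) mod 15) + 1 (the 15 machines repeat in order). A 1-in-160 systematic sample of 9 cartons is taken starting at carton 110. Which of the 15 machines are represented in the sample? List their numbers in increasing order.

5, 10, 15

Consecutive selections differ by k = 160, so their machine numbers differ by 160 mod 15 = 10.
gcd(160, 15) = 5, so the sample visits 15/5 = 3 distinct residues mod 15.
Start 110 is machine 5; the machines hit are 5, 10, 15.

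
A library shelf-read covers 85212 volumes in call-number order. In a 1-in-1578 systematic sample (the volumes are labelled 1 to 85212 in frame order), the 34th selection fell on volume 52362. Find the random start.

288

k = 1578
r = 52362 − (34−1)×1578 = 52362 − 52074 = 288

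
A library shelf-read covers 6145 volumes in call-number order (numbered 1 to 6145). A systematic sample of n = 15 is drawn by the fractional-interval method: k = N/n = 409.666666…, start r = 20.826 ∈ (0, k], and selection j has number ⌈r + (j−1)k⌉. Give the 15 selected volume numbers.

21, 431, 841, 1250, 1660, 2070, 2479, 2889, 3299, 3708, 4118, 4528, 4937, 5347, 5757

j=1: r + 0k = 20.826 → ⌈·⌉ = 21
j=2: r + 1k = 430.492666… → ⌈·⌉ = 431
j=3: r + 2k = 840.159333… → ⌈·⌉ = 841
j=4: r + 3k = 1249.826 → ⌈·⌉ = 1250
j=5: r + 4k = 1659.492666… → ⌈·⌉ = 1660
j=6: r + 5k = 2069.159333… → ⌈·⌉ = 2070
j=7: r + 6k = 2478.826 → ⌈·⌉ = 2479
j=8: r + 7k = 2888.492666… → ⌈·⌉ = 2889
j=9: r + 8k = 3298.159333… → ⌈·⌉ = 3299
j=10: r + 9k = 3707.826 → ⌈·⌉ = 3708
j=11: r + 10k = 4117.492666… → ⌈·⌉ = 4118
j=12: r + 11k = 4527.159333… → ⌈·⌉ = 4528
j=13: r + 12k = 4936.826 → ⌈·⌉ = 4937
j=14: r + 13k = 5346.492666… → ⌈·⌉ = 5347
j=15: r + 14k = 5756.159333… → ⌈·⌉ = 5757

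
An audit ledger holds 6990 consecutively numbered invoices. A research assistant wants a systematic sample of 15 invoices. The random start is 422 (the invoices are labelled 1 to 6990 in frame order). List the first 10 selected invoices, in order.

k = N/n = 6990/15 = 466
invoice 1: 422
invoice 2: 422 + 466 = 888
invoice 3: 888 + 466 = 1354
invoice 4: 1354 + 466 = 1820
invoice 5: 1820 + 466 = 2286
invoice 6: 2286 + 466 = 2752
invoice 7: 2752 + 466 = 3218
invoice 8: 3218 + 466 = 3684
invoice 9: 3684 + 466 = 4150
invoice 10: 4150 + 466 = 4616

422, 888, 1354, 1820, 2286, 2752, 3218, 3684, 4150, 4616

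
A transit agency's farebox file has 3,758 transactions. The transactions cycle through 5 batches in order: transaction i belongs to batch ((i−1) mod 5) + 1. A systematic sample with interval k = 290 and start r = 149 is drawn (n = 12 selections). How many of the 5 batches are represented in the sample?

1

Consecutive selections differ by k = 290, so their batch numbers differ by 290 mod 5 = 0.
gcd(290, 5) = 5, so the sample visits 5/5 = 1 distinct residues mod 5.
Start 149 is batch 4; the batches hit are 4.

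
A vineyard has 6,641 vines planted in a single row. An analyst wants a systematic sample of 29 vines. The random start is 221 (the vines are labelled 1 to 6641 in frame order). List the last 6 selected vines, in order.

k = N/n = 6641/29 = 229
24th selection = 221 + 23×229 = 5488
25th: 5488 + 229 = 5717
26th: 5717 + 229 = 5946
27th: 5946 + 229 = 6175
28th: 6175 + 229 = 6404
29th: 6404 + 229 = 6633

5488, 5717, 5946, 6175, 6404, 6633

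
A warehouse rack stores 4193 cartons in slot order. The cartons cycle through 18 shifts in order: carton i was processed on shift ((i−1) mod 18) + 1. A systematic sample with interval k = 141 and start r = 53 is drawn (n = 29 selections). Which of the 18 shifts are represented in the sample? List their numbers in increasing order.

2, 5, 8, 11, 14, 17

Consecutive selections differ by k = 141, so their shift numbers differ by 141 mod 18 = 15.
gcd(141, 18) = 3, so the sample visits 18/3 = 6 distinct residues mod 18.
Start 53 is shift 17; the shifts hit are 2, 5, 8, 11, 14, 17.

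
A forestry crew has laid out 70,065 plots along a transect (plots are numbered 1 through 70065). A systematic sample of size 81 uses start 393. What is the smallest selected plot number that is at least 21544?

22018

k = 70065/81 = 865
Steps past start: ⌈(21544 − 393)/865⌉ = ⌈21151/865⌉ = 25
Selected plot: 393 + 25×865 = 22018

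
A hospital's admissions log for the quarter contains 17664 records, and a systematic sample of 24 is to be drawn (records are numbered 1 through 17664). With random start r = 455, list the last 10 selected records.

k = N/n = 17664/24 = 736
15th selection = 455 + 14×736 = 10759
16th: 10759 + 736 = 11495
17th: 11495 + 736 = 12231
18th: 12231 + 736 = 12967
19th: 12967 + 736 = 13703
20th: 13703 + 736 = 14439
21st: 14439 + 736 = 15175
22nd: 15175 + 736 = 15911
23rd: 15911 + 736 = 16647
24th: 16647 + 736 = 17383

10759, 11495, 12231, 12967, 13703, 14439, 15175, 15911, 16647, 17383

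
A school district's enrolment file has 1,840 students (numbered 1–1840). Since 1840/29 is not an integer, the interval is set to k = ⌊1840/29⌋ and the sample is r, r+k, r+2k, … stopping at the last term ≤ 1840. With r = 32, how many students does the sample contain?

k = ⌊1840/29⌋ = 63
Achieved size = ⌊(1840 − 32)/63⌋ + 1 = ⌊1808/63⌋ + 1 = 28 + 1 = 29
(last selection: 32 + 28×63 = 1796 ≤ 1840; next would be 1859 > 1840)

29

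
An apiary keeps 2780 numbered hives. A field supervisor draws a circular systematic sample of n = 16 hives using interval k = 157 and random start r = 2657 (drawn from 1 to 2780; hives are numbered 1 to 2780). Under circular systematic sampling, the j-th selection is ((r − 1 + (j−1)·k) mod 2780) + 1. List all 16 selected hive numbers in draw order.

Selection 1: 2657
Selection 2: 2657 + 157 = 2814 → 2814 − 2780 = 34
Selection 3: 34 + 157 = 191
Selection 4: 191 + 157 = 348
Selection 5: 348 + 157 = 505
Selection 6: 505 + 157 = 662
Selection 7: 662 + 157 = 819
Selection 8: 819 + 157 = 976
Selection 9: 976 + 157 = 1133
Selection 10: 1133 + 157 = 1290
Selection 11: 1290 + 157 = 1447
Selection 12: 1447 + 157 = 1604
Selection 13: 1604 + 157 = 1761
Selection 14: 1761 + 157 = 1918
Selection 15: 1918 + 157 = 2075
Selection 16: 2075 + 157 = 2232

2657, 34, 191, 348, 505, 662, 819, 976, 1133, 1290, 1447, 1604, 1761, 1918, 2075, 2232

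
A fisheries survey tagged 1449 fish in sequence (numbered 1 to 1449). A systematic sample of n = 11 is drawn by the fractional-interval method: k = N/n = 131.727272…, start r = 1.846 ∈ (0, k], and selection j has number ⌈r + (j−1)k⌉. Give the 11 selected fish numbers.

j=1: r + 0k = 1.846 → ⌈·⌉ = 2
j=2: r + 1k = 133.573272… → ⌈·⌉ = 134
j=3: r + 2k = 265.300545… → ⌈·⌉ = 266
j=4: r + 3k = 397.027818… → ⌈·⌉ = 398
j=5: r + 4k = 528.755090… → ⌈·⌉ = 529
j=6: r + 5k = 660.482363… → ⌈·⌉ = 661
j=7: r + 6k = 792.209636… → ⌈·⌉ = 793
j=8: r + 7k = 923.936909… → ⌈·⌉ = 924
j=9: r + 8k = 1055.664181… → ⌈·⌉ = 1056
j=10: r + 9k = 1187.391454… → ⌈·⌉ = 1188
j=11: r + 10k = 1319.118727… → ⌈·⌉ = 1320

2, 134, 266, 398, 529, 661, 793, 924, 1056, 1188, 1320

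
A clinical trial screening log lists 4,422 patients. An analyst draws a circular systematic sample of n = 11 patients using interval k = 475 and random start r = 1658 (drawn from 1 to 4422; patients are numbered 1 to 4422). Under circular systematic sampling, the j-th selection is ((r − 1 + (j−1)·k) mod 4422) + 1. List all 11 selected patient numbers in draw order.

1658, 2133, 2608, 3083, 3558, 4033, 86, 561, 1036, 1511, 1986

Selection 1: 1658
Selection 2: 1658 + 475 = 2133
Selection 3: 2133 + 475 = 2608
Selection 4: 2608 + 475 = 3083
Selection 5: 3083 + 475 = 3558
Selection 6: 3558 + 475 = 4033
Selection 7: 4033 + 475 = 4508 → 4508 − 4422 = 86
Selection 8: 86 + 475 = 561
Selection 9: 561 + 475 = 1036
Selection 10: 1036 + 475 = 1511
Selection 11: 1511 + 475 = 1986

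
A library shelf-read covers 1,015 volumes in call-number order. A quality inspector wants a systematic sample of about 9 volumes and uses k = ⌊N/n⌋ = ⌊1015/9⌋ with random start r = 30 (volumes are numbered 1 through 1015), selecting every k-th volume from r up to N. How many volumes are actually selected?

9

k = ⌊1015/9⌋ = 112
Achieved size = ⌊(1015 − 30)/112⌋ + 1 = ⌊985/112⌋ + 1 = 8 + 1 = 9
(last selection: 30 + 8×112 = 926 ≤ 1015; next would be 1038 > 1015)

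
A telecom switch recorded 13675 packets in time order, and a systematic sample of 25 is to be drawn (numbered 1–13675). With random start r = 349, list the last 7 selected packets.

10195, 10742, 11289, 11836, 12383, 12930, 13477

k = N/n = 13675/25 = 547
19th selection = 349 + 18×547 = 10195
20th: 10195 + 547 = 10742
21st: 10742 + 547 = 11289
22nd: 11289 + 547 = 11836
23rd: 11836 + 547 = 12383
24th: 12383 + 547 = 12930
25th: 12930 + 547 = 13477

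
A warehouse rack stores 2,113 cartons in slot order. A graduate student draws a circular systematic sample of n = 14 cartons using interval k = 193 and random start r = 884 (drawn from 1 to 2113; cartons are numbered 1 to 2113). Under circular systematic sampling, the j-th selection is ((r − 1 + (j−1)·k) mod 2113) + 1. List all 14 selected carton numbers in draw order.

884, 1077, 1270, 1463, 1656, 1849, 2042, 122, 315, 508, 701, 894, 1087, 1280

Selection 1: 884
Selection 2: 884 + 193 = 1077
Selection 3: 1077 + 193 = 1270
Selection 4: 1270 + 193 = 1463
Selection 5: 1463 + 193 = 1656
Selection 6: 1656 + 193 = 1849
Selection 7: 1849 + 193 = 2042
Selection 8: 2042 + 193 = 2235 → 2235 − 2113 = 122
Selection 9: 122 + 193 = 315
Selection 10: 315 + 193 = 508
Selection 11: 508 + 193 = 701
Selection 12: 701 + 193 = 894
Selection 13: 894 + 193 = 1087
Selection 14: 1087 + 193 = 1280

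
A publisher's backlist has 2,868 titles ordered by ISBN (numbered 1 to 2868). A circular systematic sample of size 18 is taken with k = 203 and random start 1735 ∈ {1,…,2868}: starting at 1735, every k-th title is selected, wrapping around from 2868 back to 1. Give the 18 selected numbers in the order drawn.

1735, 1938, 2141, 2344, 2547, 2750, 85, 288, 491, 694, 897, 1100, 1303, 1506, 1709, 1912, 2115, 2318

Selection 1: 1735
Selection 2: 1735 + 203 = 1938
Selection 3: 1938 + 203 = 2141
Selection 4: 2141 + 203 = 2344
Selection 5: 2344 + 203 = 2547
Selection 6: 2547 + 203 = 2750
Selection 7: 2750 + 203 = 2953 → 2953 − 2868 = 85
Selection 8: 85 + 203 = 288
Selection 9: 288 + 203 = 491
Selection 10: 491 + 203 = 694
Selection 11: 694 + 203 = 897
Selection 12: 897 + 203 = 1100
Selection 13: 1100 + 203 = 1303
Selection 14: 1303 + 203 = 1506
Selection 15: 1506 + 203 = 1709
Selection 16: 1709 + 203 = 1912
Selection 17: 1912 + 203 = 2115
Selection 18: 2115 + 203 = 2318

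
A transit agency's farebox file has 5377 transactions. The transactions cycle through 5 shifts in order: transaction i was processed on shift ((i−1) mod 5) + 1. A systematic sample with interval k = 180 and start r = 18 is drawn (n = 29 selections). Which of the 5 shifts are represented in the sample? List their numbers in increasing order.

Consecutive selections differ by k = 180, so their shift numbers differ by 180 mod 5 = 0.
gcd(180, 5) = 5, so the sample visits 5/5 = 1 distinct residues mod 5.
Start 18 is shift 3; the shifts hit are 3.

3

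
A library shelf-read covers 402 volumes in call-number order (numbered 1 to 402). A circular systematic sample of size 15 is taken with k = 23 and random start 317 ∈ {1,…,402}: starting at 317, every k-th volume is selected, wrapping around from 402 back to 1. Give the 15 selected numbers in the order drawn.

Selection 1: 317
Selection 2: 317 + 23 = 340
Selection 3: 340 + 23 = 363
Selection 4: 363 + 23 = 386
Selection 5: 386 + 23 = 409 → 409 − 402 = 7
Selection 6: 7 + 23 = 30
Selection 7: 30 + 23 = 53
Selection 8: 53 + 23 = 76
Selection 9: 76 + 23 = 99
Selection 10: 99 + 23 = 122
Selection 11: 122 + 23 = 145
Selection 12: 145 + 23 = 168
Selection 13: 168 + 23 = 191
Selection 14: 191 + 23 = 214
Selection 15: 214 + 23 = 237

317, 340, 363, 386, 7, 30, 53, 76, 99, 122, 145, 168, 191, 214, 237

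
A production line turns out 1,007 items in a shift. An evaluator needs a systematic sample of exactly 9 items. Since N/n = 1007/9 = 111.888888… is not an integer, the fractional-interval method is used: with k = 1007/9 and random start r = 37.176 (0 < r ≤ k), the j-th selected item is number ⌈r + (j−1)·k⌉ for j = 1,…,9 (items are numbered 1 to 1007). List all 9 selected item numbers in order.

j=1: r + 0k = 37.176 → ⌈·⌉ = 38
j=2: r + 1k = 149.064888… → ⌈·⌉ = 150
j=3: r + 2k = 260.953777… → ⌈·⌉ = 261
j=4: r + 3k = 372.842666… → ⌈·⌉ = 373
j=5: r + 4k = 484.731555… → ⌈·⌉ = 485
j=6: r + 5k = 596.620444… → ⌈·⌉ = 597
j=7: r + 6k = 708.509333… → ⌈·⌉ = 709
j=8: r + 7k = 820.398222… → ⌈·⌉ = 821
j=9: r + 8k = 932.287111… → ⌈·⌉ = 933

38, 150, 261, 373, 485, 597, 709, 821, 933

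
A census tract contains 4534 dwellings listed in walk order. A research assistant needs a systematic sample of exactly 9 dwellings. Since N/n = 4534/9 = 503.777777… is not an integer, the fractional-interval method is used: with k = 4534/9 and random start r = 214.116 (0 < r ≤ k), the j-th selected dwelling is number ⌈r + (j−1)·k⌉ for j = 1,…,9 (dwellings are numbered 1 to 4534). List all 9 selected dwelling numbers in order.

215, 718, 1222, 1726, 2230, 2734, 3237, 3741, 4245

j=1: r + 0k = 214.116 → ⌈·⌉ = 215
j=2: r + 1k = 717.893777… → ⌈·⌉ = 718
j=3: r + 2k = 1221.671555… → ⌈·⌉ = 1222
j=4: r + 3k = 1725.449333… → ⌈·⌉ = 1726
j=5: r + 4k = 2229.227111… → ⌈·⌉ = 2230
j=6: r + 5k = 2733.004888… → ⌈·⌉ = 2734
j=7: r + 6k = 3236.782666… → ⌈·⌉ = 3237
j=8: r + 7k = 3740.560444… → ⌈·⌉ = 3741
j=9: r + 8k = 4244.338222… → ⌈·⌉ = 4245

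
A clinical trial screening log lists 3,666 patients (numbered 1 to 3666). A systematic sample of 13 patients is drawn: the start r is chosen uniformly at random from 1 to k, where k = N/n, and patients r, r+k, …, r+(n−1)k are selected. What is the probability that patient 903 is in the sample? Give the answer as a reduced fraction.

1/282

k = 3666/13 = 282.
Patient 903 is selected iff r ≡ 903 (mod 282); exactly one such r in {1,…,282}.
Inclusion probability = 1/282.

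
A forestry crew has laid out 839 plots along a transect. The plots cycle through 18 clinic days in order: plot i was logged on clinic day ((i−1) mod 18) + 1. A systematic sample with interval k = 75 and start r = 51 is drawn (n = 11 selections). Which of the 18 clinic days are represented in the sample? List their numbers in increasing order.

3, 6, 9, 12, 15, 18

Consecutive selections differ by k = 75, so their clinic day numbers differ by 75 mod 18 = 3.
gcd(75, 18) = 3, so the sample visits 18/3 = 6 distinct residues mod 18.
Start 51 is clinic day 15; the clinic days hit are 3, 6, 9, 12, 15, 18.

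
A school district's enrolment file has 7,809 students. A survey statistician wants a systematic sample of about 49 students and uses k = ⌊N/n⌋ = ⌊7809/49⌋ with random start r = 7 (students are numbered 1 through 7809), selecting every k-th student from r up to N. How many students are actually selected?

50

k = ⌊7809/49⌋ = 159
Achieved size = ⌊(7809 − 7)/159⌋ + 1 = ⌊7802/159⌋ + 1 = 49 + 1 = 50
(last selection: 7 + 49×159 = 7798 ≤ 7809; next would be 7957 > 7809)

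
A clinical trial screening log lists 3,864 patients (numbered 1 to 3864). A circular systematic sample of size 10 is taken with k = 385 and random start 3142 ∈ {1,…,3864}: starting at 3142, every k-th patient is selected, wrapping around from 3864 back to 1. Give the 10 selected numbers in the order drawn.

Selection 1: 3142
Selection 2: 3142 + 385 = 3527
Selection 3: 3527 + 385 = 3912 → 3912 − 3864 = 48
Selection 4: 48 + 385 = 433
Selection 5: 433 + 385 = 818
Selection 6: 818 + 385 = 1203
Selection 7: 1203 + 385 = 1588
Selection 8: 1588 + 385 = 1973
Selection 9: 1973 + 385 = 2358
Selection 10: 2358 + 385 = 2743

3142, 3527, 48, 433, 818, 1203, 1588, 1973, 2358, 2743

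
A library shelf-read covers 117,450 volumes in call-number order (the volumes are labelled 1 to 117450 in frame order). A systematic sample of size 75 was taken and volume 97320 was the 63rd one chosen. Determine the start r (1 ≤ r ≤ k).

228

k = 117450/75 = 1566
r = 97320 − (63−1)×1566 = 97320 − 97092 = 228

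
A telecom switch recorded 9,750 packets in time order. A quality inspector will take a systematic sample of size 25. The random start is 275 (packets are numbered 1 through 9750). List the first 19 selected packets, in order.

275, 665, 1055, 1445, 1835, 2225, 2615, 3005, 3395, 3785, 4175, 4565, 4955, 5345, 5735, 6125, 6515, 6905, 7295

k = N/n = 9750/25 = 390
packet 1: 275
packet 2: 275 + 390 = 665
packet 3: 665 + 390 = 1055
packet 4: 1055 + 390 = 1445
packet 5: 1445 + 390 = 1835
packet 6: 1835 + 390 = 2225
packet 7: 2225 + 390 = 2615
packet 8: 2615 + 390 = 3005
packet 9: 3005 + 390 = 3395
packet 10: 3395 + 390 = 3785
packet 11: 3785 + 390 = 4175
packet 12: 4175 + 390 = 4565
packet 13: 4565 + 390 = 4955
packet 14: 4955 + 390 = 5345
packet 15: 5345 + 390 = 5735
packet 16: 5735 + 390 = 6125
packet 17: 6125 + 390 = 6515
packet 18: 6515 + 390 = 6905
packet 19: 6905 + 390 = 7295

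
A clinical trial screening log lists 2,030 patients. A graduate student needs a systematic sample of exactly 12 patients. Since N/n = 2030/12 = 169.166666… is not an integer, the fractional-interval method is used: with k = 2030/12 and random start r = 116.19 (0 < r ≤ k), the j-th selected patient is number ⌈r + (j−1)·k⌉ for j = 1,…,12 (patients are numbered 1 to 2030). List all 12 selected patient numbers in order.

j=1: r + 0k = 116.19 → ⌈·⌉ = 117
j=2: r + 1k = 285.356666… → ⌈·⌉ = 286
j=3: r + 2k = 454.523333… → ⌈·⌉ = 455
j=4: r + 3k = 623.69 → ⌈·⌉ = 624
j=5: r + 4k = 792.856666… → ⌈·⌉ = 793
j=6: r + 5k = 962.023333… → ⌈·⌉ = 963
j=7: r + 6k = 1131.19 → ⌈·⌉ = 1132
j=8: r + 7k = 1300.356666… → ⌈·⌉ = 1301
j=9: r + 8k = 1469.523333… → ⌈·⌉ = 1470
j=10: r + 9k = 1638.69 → ⌈·⌉ = 1639
j=11: r + 10k = 1807.856666… → ⌈·⌉ = 1808
j=12: r + 11k = 1977.023333… → ⌈·⌉ = 1978

117, 286, 455, 624, 793, 963, 1132, 1301, 1470, 1639, 1808, 1978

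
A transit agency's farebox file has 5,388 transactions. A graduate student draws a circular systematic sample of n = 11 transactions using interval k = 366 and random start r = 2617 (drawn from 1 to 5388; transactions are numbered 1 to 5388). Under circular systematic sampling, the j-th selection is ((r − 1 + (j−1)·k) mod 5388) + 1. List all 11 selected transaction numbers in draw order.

2617, 2983, 3349, 3715, 4081, 4447, 4813, 5179, 157, 523, 889

Selection 1: 2617
Selection 2: 2617 + 366 = 2983
Selection 3: 2983 + 366 = 3349
Selection 4: 3349 + 366 = 3715
Selection 5: 3715 + 366 = 4081
Selection 6: 4081 + 366 = 4447
Selection 7: 4447 + 366 = 4813
Selection 8: 4813 + 366 = 5179
Selection 9: 5179 + 366 = 5545 → 5545 − 5388 = 157
Selection 10: 157 + 366 = 523
Selection 11: 523 + 366 = 889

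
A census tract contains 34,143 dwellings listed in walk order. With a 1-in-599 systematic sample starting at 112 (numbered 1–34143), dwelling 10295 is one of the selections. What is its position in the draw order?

18

k = 599
position = (10295 − 112)/599 + 1 = 10183/599 + 1 = 17 + 1 = 18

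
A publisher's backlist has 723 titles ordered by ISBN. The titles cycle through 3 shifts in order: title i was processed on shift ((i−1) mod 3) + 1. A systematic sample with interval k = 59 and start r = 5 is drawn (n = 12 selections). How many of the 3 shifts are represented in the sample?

Consecutive selections differ by k = 59, so their shift numbers differ by 59 mod 3 = 2.
gcd(59, 3) = 1, so the sample visits 3/1 = 3 distinct residues mod 3.
Start 5 is shift 2; the shifts hit are 1, 2, 3.

3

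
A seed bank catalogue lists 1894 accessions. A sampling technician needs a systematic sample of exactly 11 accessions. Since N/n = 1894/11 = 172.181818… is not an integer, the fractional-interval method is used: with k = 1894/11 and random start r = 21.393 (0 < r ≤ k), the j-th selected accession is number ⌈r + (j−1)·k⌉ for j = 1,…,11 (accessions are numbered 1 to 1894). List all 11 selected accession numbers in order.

22, 194, 366, 538, 711, 883, 1055, 1227, 1399, 1572, 1744

j=1: r + 0k = 21.393 → ⌈·⌉ = 22
j=2: r + 1k = 193.574818… → ⌈·⌉ = 194
j=3: r + 2k = 365.756636… → ⌈·⌉ = 366
j=4: r + 3k = 537.938454… → ⌈·⌉ = 538
j=5: r + 4k = 710.120272… → ⌈·⌉ = 711
j=6: r + 5k = 882.302090… → ⌈·⌉ = 883
j=7: r + 6k = 1054.483909… → ⌈·⌉ = 1055
j=8: r + 7k = 1226.665727… → ⌈·⌉ = 1227
j=9: r + 8k = 1398.847545… → ⌈·⌉ = 1399
j=10: r + 9k = 1571.029363… → ⌈·⌉ = 1572
j=11: r + 10k = 1743.211181… → ⌈·⌉ = 1744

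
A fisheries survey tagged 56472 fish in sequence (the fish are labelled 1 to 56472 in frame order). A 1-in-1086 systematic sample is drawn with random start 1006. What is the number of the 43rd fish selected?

k = 1086
43rd selection = r + (43−1)·k = 1006 + 42×1086 = 1006 + 45612 = 46618

46618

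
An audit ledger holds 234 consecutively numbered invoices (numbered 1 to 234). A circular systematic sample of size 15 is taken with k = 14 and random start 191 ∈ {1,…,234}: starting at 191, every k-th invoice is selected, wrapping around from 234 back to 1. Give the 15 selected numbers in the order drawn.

Selection 1: 191
Selection 2: 191 + 14 = 205
Selection 3: 205 + 14 = 219
Selection 4: 219 + 14 = 233
Selection 5: 233 + 14 = 247 → 247 − 234 = 13
Selection 6: 13 + 14 = 27
Selection 7: 27 + 14 = 41
Selection 8: 41 + 14 = 55
Selection 9: 55 + 14 = 69
Selection 10: 69 + 14 = 83
Selection 11: 83 + 14 = 97
Selection 12: 97 + 14 = 111
Selection 13: 111 + 14 = 125
Selection 14: 125 + 14 = 139
Selection 15: 139 + 14 = 153

191, 205, 219, 233, 13, 27, 41, 55, 69, 83, 97, 111, 125, 139, 153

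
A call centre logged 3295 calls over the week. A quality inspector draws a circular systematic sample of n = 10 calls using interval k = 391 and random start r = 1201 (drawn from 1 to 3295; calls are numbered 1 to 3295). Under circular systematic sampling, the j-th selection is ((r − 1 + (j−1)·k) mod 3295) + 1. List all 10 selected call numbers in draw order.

Selection 1: 1201
Selection 2: 1201 + 391 = 1592
Selection 3: 1592 + 391 = 1983
Selection 4: 1983 + 391 = 2374
Selection 5: 2374 + 391 = 2765
Selection 6: 2765 + 391 = 3156
Selection 7: 3156 + 391 = 3547 → 3547 − 3295 = 252
Selection 8: 252 + 391 = 643
Selection 9: 643 + 391 = 1034
Selection 10: 1034 + 391 = 1425

1201, 1592, 1983, 2374, 2765, 3156, 252, 643, 1034, 1425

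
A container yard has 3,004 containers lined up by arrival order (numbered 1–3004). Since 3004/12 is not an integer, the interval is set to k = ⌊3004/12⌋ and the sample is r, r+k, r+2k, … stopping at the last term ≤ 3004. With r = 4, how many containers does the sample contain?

k = ⌊3004/12⌋ = 250
Achieved size = ⌊(3004 − 4)/250⌋ + 1 = ⌊3000/250⌋ + 1 = 12 + 1 = 13
(last selection: 4 + 12×250 = 3004 ≤ 3004; next would be 3254 > 3004)

13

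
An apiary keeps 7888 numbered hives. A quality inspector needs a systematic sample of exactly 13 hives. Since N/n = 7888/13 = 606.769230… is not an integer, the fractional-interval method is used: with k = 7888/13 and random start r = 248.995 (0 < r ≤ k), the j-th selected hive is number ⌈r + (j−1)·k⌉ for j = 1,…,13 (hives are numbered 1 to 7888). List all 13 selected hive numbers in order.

j=1: r + 0k = 248.995 → ⌈·⌉ = 249
j=2: r + 1k = 855.764230… → ⌈·⌉ = 856
j=3: r + 2k = 1462.533461… → ⌈·⌉ = 1463
j=4: r + 3k = 2069.302692… → ⌈·⌉ = 2070
j=5: r + 4k = 2676.071923… → ⌈·⌉ = 2677
j=6: r + 5k = 3282.841153… → ⌈·⌉ = 3283
j=7: r + 6k = 3889.610384… → ⌈·⌉ = 3890
j=8: r + 7k = 4496.379615… → ⌈·⌉ = 4497
j=9: r + 8k = 5103.148846… → ⌈·⌉ = 5104
j=10: r + 9k = 5709.918076… → ⌈·⌉ = 5710
j=11: r + 10k = 6316.687307… → ⌈·⌉ = 6317
j=12: r + 11k = 6923.456538… → ⌈·⌉ = 6924
j=13: r + 12k = 7530.225769… → ⌈·⌉ = 7531

249, 856, 1463, 2070, 2677, 3283, 3890, 4497, 5104, 5710, 6317, 6924, 7531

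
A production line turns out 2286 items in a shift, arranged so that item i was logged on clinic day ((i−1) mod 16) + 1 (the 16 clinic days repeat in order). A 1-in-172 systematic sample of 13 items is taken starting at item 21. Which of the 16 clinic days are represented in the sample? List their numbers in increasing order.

Consecutive selections differ by k = 172, so their clinic day numbers differ by 172 mod 16 = 12.
gcd(172, 16) = 4, so the sample visits 16/4 = 4 distinct residues mod 16.
Start 21 is clinic day 5; the clinic days hit are 1, 5, 9, 13.

1, 5, 9, 13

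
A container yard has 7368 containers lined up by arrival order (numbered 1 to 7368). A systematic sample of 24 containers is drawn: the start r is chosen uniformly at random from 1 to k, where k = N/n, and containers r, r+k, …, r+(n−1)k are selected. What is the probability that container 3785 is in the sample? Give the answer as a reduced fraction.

k = 7368/24 = 307.
Container 3785 is selected iff r ≡ 3785 (mod 307); exactly one such r in {1,…,307}.
Inclusion probability = 1/307.

1/307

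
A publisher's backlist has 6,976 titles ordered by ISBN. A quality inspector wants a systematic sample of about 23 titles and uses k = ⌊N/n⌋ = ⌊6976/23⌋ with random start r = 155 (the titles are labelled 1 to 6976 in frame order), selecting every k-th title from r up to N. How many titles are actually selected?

k = ⌊6976/23⌋ = 303
Achieved size = ⌊(6976 − 155)/303⌋ + 1 = ⌊6821/303⌋ + 1 = 22 + 1 = 23
(last selection: 155 + 22×303 = 6821 ≤ 6976; next would be 7124 > 6976)

23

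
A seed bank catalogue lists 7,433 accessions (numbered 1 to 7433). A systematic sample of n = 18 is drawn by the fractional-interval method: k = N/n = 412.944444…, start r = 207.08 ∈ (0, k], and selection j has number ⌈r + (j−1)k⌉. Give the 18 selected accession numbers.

j=1: r + 0k = 207.08 → ⌈·⌉ = 208
j=2: r + 1k = 620.024444… → ⌈·⌉ = 621
j=3: r + 2k = 1032.968888… → ⌈·⌉ = 1033
j=4: r + 3k = 1445.913333… → ⌈·⌉ = 1446
j=5: r + 4k = 1858.857777… → ⌈·⌉ = 1859
j=6: r + 5k = 2271.802222… → ⌈·⌉ = 2272
j=7: r + 6k = 2684.746666… → ⌈·⌉ = 2685
j=8: r + 7k = 3097.691111… → ⌈·⌉ = 3098
j=9: r + 8k = 3510.635555… → ⌈·⌉ = 3511
j=10: r + 9k = 3923.58 → ⌈·⌉ = 3924
j=11: r + 10k = 4336.524444… → ⌈·⌉ = 4337
j=12: r + 11k = 4749.468888… → ⌈·⌉ = 4750
j=13: r + 12k = 5162.413333… → ⌈·⌉ = 5163
j=14: r + 13k = 5575.357777… → ⌈·⌉ = 5576
j=15: r + 14k = 5988.302222… → ⌈·⌉ = 5989
j=16: r + 15k = 6401.246666… → ⌈·⌉ = 6402
j=17: r + 16k = 6814.191111… → ⌈·⌉ = 6815
j=18: r + 17k = 7227.135555… → ⌈·⌉ = 7228

208, 621, 1033, 1446, 1859, 2272, 2685, 3098, 3511, 3924, 4337, 4750, 5163, 5576, 5989, 6402, 6815, 7228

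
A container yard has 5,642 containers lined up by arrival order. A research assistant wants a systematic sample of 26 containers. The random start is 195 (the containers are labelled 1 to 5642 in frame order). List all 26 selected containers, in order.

k = N/n = 5642/26 = 217
container 1: 195
container 2: 195 + 217 = 412
container 3: 412 + 217 = 629
container 4: 629 + 217 = 846
container 5: 846 + 217 = 1063
container 6: 1063 + 217 = 1280
container 7: 1280 + 217 = 1497
container 8: 1497 + 217 = 1714
container 9: 1714 + 217 = 1931
container 10: 1931 + 217 = 2148
container 11: 2148 + 217 = 2365
container 12: 2365 + 217 = 2582
container 13: 2582 + 217 = 2799
container 14: 2799 + 217 = 3016
container 15: 3016 + 217 = 3233
container 16: 3233 + 217 = 3450
container 17: 3450 + 217 = 3667
container 18: 3667 + 217 = 3884
container 19: 3884 + 217 = 4101
container 20: 4101 + 217 = 4318
container 21: 4318 + 217 = 4535
container 22: 4535 + 217 = 4752
container 23: 4752 + 217 = 4969
container 24: 4969 + 217 = 5186
container 25: 5186 + 217 = 5403
container 26: 5403 + 217 = 5620

195, 412, 629, 846, 1063, 1280, 1497, 1714, 1931, 2148, 2365, 2582, 2799, 3016, 3233, 3450, 3667, 3884, 4101, 4318, 4535, 4752, 4969, 5186, 5403, 5620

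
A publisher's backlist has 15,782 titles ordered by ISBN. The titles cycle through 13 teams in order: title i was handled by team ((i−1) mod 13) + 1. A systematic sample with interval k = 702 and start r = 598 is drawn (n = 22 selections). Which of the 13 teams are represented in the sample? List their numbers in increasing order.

Consecutive selections differ by k = 702, so their team numbers differ by 702 mod 13 = 0.
gcd(702, 13) = 13, so the sample visits 13/13 = 1 distinct residues mod 13.
Start 598 is team 13; the teams hit are 13.

13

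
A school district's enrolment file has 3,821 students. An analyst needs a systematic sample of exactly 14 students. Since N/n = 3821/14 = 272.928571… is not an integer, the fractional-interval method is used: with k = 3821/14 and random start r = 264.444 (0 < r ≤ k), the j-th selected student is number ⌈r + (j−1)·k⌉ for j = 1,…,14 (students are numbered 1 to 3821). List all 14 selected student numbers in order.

265, 538, 811, 1084, 1357, 1630, 1903, 2175, 2448, 2721, 2994, 3267, 3540, 3813

j=1: r + 0k = 264.444 → ⌈·⌉ = 265
j=2: r + 1k = 537.372571… → ⌈·⌉ = 538
j=3: r + 2k = 810.301142… → ⌈·⌉ = 811
j=4: r + 3k = 1083.229714… → ⌈·⌉ = 1084
j=5: r + 4k = 1356.158285… → ⌈·⌉ = 1357
j=6: r + 5k = 1629.086857… → ⌈·⌉ = 1630
j=7: r + 6k = 1902.015428… → ⌈·⌉ = 1903
j=8: r + 7k = 2174.944 → ⌈·⌉ = 2175
j=9: r + 8k = 2447.872571… → ⌈·⌉ = 2448
j=10: r + 9k = 2720.801142… → ⌈·⌉ = 2721
j=11: r + 10k = 2993.729714… → ⌈·⌉ = 2994
j=12: r + 11k = 3266.658285… → ⌈·⌉ = 3267
j=13: r + 12k = 3539.586857… → ⌈·⌉ = 3540
j=14: r + 13k = 3812.515428… → ⌈·⌉ = 3813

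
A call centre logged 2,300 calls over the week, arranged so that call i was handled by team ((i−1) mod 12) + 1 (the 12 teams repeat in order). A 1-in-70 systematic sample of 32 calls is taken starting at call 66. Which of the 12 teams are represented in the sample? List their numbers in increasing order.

2, 4, 6, 8, 10, 12

Consecutive selections differ by k = 70, so their team numbers differ by 70 mod 12 = 10.
gcd(70, 12) = 2, so the sample visits 12/2 = 6 distinct residues mod 12.
Start 66 is team 6; the teams hit are 2, 4, 6, 8, 10, 12.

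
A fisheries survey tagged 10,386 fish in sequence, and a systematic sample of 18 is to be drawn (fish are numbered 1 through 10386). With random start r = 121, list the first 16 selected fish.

121, 698, 1275, 1852, 2429, 3006, 3583, 4160, 4737, 5314, 5891, 6468, 7045, 7622, 8199, 8776

k = N/n = 10386/18 = 577
fish 1: 121
fish 2: 121 + 577 = 698
fish 3: 698 + 577 = 1275
fish 4: 1275 + 577 = 1852
fish 5: 1852 + 577 = 2429
fish 6: 2429 + 577 = 3006
fish 7: 3006 + 577 = 3583
fish 8: 3583 + 577 = 4160
fish 9: 4160 + 577 = 4737
fish 10: 4737 + 577 = 5314
fish 11: 5314 + 577 = 5891
fish 12: 5891 + 577 = 6468
fish 13: 6468 + 577 = 7045
fish 14: 7045 + 577 = 7622
fish 15: 7622 + 577 = 8199
fish 16: 8199 + 577 = 8776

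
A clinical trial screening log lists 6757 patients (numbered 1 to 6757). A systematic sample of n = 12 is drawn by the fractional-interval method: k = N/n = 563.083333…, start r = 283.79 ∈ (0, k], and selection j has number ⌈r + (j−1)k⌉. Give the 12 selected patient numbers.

j=1: r + 0k = 283.79 → ⌈·⌉ = 284
j=2: r + 1k = 846.873333… → ⌈·⌉ = 847
j=3: r + 2k = 1409.956666… → ⌈·⌉ = 1410
j=4: r + 3k = 1973.04 → ⌈·⌉ = 1974
j=5: r + 4k = 2536.123333… → ⌈·⌉ = 2537
j=6: r + 5k = 3099.206666… → ⌈·⌉ = 3100
j=7: r + 6k = 3662.29 → ⌈·⌉ = 3663
j=8: r + 7k = 4225.373333… → ⌈·⌉ = 4226
j=9: r + 8k = 4788.456666… → ⌈·⌉ = 4789
j=10: r + 9k = 5351.54 → ⌈·⌉ = 5352
j=11: r + 10k = 5914.623333… → ⌈·⌉ = 5915
j=12: r + 11k = 6477.706666… → ⌈·⌉ = 6478

284, 847, 1410, 1974, 2537, 3100, 3663, 4226, 4789, 5352, 5915, 6478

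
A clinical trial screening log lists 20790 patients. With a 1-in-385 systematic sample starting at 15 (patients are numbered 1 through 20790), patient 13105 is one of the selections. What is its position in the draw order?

k = 385
position = (13105 − 15)/385 + 1 = 13090/385 + 1 = 34 + 1 = 35

35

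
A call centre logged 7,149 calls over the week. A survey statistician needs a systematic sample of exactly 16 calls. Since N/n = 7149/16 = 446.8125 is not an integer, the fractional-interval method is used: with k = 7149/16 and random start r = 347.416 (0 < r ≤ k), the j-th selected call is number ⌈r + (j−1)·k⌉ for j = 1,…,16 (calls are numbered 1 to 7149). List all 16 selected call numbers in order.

348, 795, 1242, 1688, 2135, 2582, 3029, 3476, 3922, 4369, 4816, 5263, 5710, 6156, 6603, 7050

j=1: r + 0k = 347.416 → ⌈·⌉ = 348
j=2: r + 1k = 794.2285 → ⌈·⌉ = 795
j=3: r + 2k = 1241.041 → ⌈·⌉ = 1242
j=4: r + 3k = 1687.8535 → ⌈·⌉ = 1688
j=5: r + 4k = 2134.666 → ⌈·⌉ = 2135
j=6: r + 5k = 2581.4785 → ⌈·⌉ = 2582
j=7: r + 6k = 3028.291 → ⌈·⌉ = 3029
j=8: r + 7k = 3475.1035 → ⌈·⌉ = 3476
j=9: r + 8k = 3921.916 → ⌈·⌉ = 3922
j=10: r + 9k = 4368.7285 → ⌈·⌉ = 4369
j=11: r + 10k = 4815.541 → ⌈·⌉ = 4816
j=12: r + 11k = 5262.3535 → ⌈·⌉ = 5263
j=13: r + 12k = 5709.166 → ⌈·⌉ = 5710
j=14: r + 13k = 6155.9785 → ⌈·⌉ = 6156
j=15: r + 14k = 6602.791 → ⌈·⌉ = 6603
j=16: r + 15k = 7049.6035 → ⌈·⌉ = 7050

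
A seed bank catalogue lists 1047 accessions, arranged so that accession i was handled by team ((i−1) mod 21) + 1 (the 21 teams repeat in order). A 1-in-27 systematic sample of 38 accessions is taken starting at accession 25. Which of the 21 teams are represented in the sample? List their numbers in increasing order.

1, 4, 7, 10, 13, 16, 19

Consecutive selections differ by k = 27, so their team numbers differ by 27 mod 21 = 6.
gcd(27, 21) = 3, so the sample visits 21/3 = 7 distinct residues mod 21.
Start 25 is team 4; the teams hit are 1, 4, 7, 10, 13, 16, 19.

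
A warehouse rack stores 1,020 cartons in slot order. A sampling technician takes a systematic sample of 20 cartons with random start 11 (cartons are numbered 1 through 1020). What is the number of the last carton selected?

k = 1020/20 = 51
20th selection = r + (20−1)·k = 11 + 19×51 = 11 + 969 = 980

980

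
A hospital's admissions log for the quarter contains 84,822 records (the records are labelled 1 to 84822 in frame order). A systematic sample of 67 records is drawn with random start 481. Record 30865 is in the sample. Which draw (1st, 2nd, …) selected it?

25

k = 84822/67 = 1266
position = (30865 − 481)/1266 + 1 = 30384/1266 + 1 = 24 + 1 = 25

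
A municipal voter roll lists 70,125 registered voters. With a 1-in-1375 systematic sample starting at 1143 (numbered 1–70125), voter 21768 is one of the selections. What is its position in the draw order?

k = 1375
position = (21768 − 1143)/1375 + 1 = 20625/1375 + 1 = 15 + 1 = 16

16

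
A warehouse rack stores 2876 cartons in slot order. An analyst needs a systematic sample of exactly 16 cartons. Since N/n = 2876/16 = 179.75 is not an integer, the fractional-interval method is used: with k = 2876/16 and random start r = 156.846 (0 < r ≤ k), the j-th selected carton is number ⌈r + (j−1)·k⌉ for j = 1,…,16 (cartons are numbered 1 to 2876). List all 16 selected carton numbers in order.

j=1: r + 0k = 156.846 → ⌈·⌉ = 157
j=2: r + 1k = 336.596 → ⌈·⌉ = 337
j=3: r + 2k = 516.346 → ⌈·⌉ = 517
j=4: r + 3k = 696.096 → ⌈·⌉ = 697
j=5: r + 4k = 875.846 → ⌈·⌉ = 876
j=6: r + 5k = 1055.596 → ⌈·⌉ = 1056
j=7: r + 6k = 1235.346 → ⌈·⌉ = 1236
j=8: r + 7k = 1415.096 → ⌈·⌉ = 1416
j=9: r + 8k = 1594.846 → ⌈·⌉ = 1595
j=10: r + 9k = 1774.596 → ⌈·⌉ = 1775
j=11: r + 10k = 1954.346 → ⌈·⌉ = 1955
j=12: r + 11k = 2134.096 → ⌈·⌉ = 2135
j=13: r + 12k = 2313.846 → ⌈·⌉ = 2314
j=14: r + 13k = 2493.596 → ⌈·⌉ = 2494
j=15: r + 14k = 2673.346 → ⌈·⌉ = 2674
j=16: r + 15k = 2853.096 → ⌈·⌉ = 2854

157, 337, 517, 697, 876, 1056, 1236, 1416, 1595, 1775, 1955, 2135, 2314, 2494, 2674, 2854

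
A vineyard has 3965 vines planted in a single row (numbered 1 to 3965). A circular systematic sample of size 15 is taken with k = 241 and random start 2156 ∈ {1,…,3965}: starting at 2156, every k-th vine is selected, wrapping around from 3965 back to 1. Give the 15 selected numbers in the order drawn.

Selection 1: 2156
Selection 2: 2156 + 241 = 2397
Selection 3: 2397 + 241 = 2638
Selection 4: 2638 + 241 = 2879
Selection 5: 2879 + 241 = 3120
Selection 6: 3120 + 241 = 3361
Selection 7: 3361 + 241 = 3602
Selection 8: 3602 + 241 = 3843
Selection 9: 3843 + 241 = 4084 → 4084 − 3965 = 119
Selection 10: 119 + 241 = 360
Selection 11: 360 + 241 = 601
Selection 12: 601 + 241 = 842
Selection 13: 842 + 241 = 1083
Selection 14: 1083 + 241 = 1324
Selection 15: 1324 + 241 = 1565

2156, 2397, 2638, 2879, 3120, 3361, 3602, 3843, 119, 360, 601, 842, 1083, 1324, 1565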